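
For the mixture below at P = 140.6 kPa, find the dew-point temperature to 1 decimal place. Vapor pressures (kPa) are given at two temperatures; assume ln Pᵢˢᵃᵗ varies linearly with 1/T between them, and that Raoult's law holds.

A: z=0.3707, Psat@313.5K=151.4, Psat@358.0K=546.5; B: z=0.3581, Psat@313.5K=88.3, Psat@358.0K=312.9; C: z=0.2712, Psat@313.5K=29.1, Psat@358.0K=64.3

Dew-point temperature: Σzᵢ·P/Pᵢˢᵃᵗ(T) = 1. Interpolate ln Pᵢˢᵃᵗ = aᵢ + bᵢ/T.
  T = 313.5 K: ΣzᵢP/Pᵢˢᵃᵗ = 2.2248
  T = 358.0 K: ΣzᵢP/Pᵢˢᵃᵗ = 0.8493
  T = 335.8 K: ΣzᵢP/Pᵢˢᵃᵗ = 1.3213
  T = 346.9 K: ΣzᵢP/Pᵢˢᵃᵗ = 1.0504
  T = 352.4 K: ΣzᵢP/Pᵢˢᵃᵗ = 0.9436
  T = 349.6 K: ΣzᵢP/Pᵢˢᵃᵗ = 0.9960
Interpolating between 346.9 K and 349.6 K gives T ≈ 349.4 K.

T = 349.4 K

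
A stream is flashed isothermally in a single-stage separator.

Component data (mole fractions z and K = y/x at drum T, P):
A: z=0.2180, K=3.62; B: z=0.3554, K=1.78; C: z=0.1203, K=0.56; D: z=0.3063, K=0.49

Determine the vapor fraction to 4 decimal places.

Material balance + equilibrium reduce to Σ zᵢ(Kᵢ−1)/(1+ψ(Kᵢ−1)) = 0.
g(0) = ΣzᵢKᵢ − 1 = 0.6392 and g(1) = 1 − Σzᵢ/Kᵢ = -0.0998, so a root lies in (0, 1).
Newton iteration, ψ⁰ = 0.57:
  ψ = 0.5700: g = 0.13008, g' = -0.5442 → ψ = 0.8090
  ψ = 0.8090: g = 0.00491, g' = -0.5221 → ψ = 0.8184
Converged at ψ = 0.8184.

ψ = 0.8184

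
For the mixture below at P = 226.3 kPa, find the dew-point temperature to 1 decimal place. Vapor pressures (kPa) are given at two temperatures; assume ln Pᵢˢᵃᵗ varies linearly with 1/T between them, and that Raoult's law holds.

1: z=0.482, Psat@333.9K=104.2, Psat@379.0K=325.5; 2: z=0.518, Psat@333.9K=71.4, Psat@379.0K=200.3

Dew-point temperature: Σzᵢ·P/Pᵢˢᵃᵗ(T) = 1. Interpolate ln Pᵢˢᵃᵗ = aᵢ + bᵢ/T.
  T = 333.9 K: ΣzᵢP/Pᵢˢᵃᵗ = 2.6886
  T = 379.0 K: ΣzᵢP/Pᵢˢᵃᵗ = 0.9203
  T = 356.4 K: ΣzᵢP/Pᵢˢᵃᵗ = 1.5219
  T = 367.7 K: ΣzᵢP/Pᵢˢᵃᵗ = 1.1743
  T = 373.4 K: ΣzᵢP/Pᵢˢᵃᵗ = 1.0365
  T = 376.2 K: ΣzᵢP/Pᵢˢᵃᵗ = 0.9763
Interpolating between 373.4 K and 376.2 K gives T ≈ 375.1 K.

T = 375.1 K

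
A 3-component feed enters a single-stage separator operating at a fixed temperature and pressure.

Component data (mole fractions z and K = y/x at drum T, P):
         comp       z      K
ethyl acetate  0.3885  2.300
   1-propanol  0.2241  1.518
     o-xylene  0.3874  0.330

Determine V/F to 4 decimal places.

Material balance + equilibrium reduce to Σ zᵢ(Kᵢ−1)/(1+V/F(Kᵢ−1)) = 0.
Feasibility: ΣzᵢKᵢ = 1.3616, Σzᵢ/Kᵢ = 1.4905 — both > 1, two phases present.
Newton iteration, V/F⁰ = 0.5:
  V/F = 0.5000: g = 0.00798, g' = -0.6723 → V/F = 0.5119
  V/F = 0.5119: g = -0.00003, g' = -0.6771 → V/F = 0.5118
Converged at V/F = 0.5118.

V/F = 0.5118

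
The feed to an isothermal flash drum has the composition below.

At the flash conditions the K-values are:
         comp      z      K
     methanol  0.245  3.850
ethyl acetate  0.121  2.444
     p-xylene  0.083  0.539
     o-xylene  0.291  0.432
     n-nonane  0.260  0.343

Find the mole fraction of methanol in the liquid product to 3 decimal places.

Rachford–Rice: g(V/F) = Σ zᵢ(Kᵢ−1)/(1+V/F(Kᵢ−1)) = 0.
g(0) = ΣzᵢKᵢ − 1 = 0.499 and g(1) = 1 − Σzᵢ/Kᵢ = -0.699, so a root lies in (0, 1).
Iterate (Newton) starting at V/F = 0.52:
  V/F = 0.520: g = -0.1632, g' = -0.884 → V/F = 0.335
  V/F = 0.335: g = 0.0063, g' = -0.987 → V/F = 0.342
Converged at V/F = 0.342.
Compositions from xᵢ = zᵢ/(1+V/F(Kᵢ−1)), yᵢ = Kᵢxᵢ:
  methanol: x = 0.124, y = 0.478
  ethyl acetate: x = 0.081, y = 0.198
  p-xylene: x = 0.099, y = 0.053
  o-xylene: x = 0.361, y = 0.156
  n-nonane: x = 0.335, y = 0.115

x_methanol = 0.124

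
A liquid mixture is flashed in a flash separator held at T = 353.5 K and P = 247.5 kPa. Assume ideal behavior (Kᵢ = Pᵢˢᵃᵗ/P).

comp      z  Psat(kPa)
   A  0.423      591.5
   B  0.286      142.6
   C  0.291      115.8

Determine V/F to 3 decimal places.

V/F = 0.466

Raoult's law: Kᵢ = Pᵢˢᵃᵗ/P = Pᵢˢᵃᵗ/247.5.
  K_A = 591.5/247.5 = 2.38990, K_B = 142.6/247.5 = 0.57616, K_C = 115.8/247.5 = 0.46788
Iterate (Newton) starting at V/F = 0.5:
  V/F = 0.500: g = -0.0179, g' = -0.520 → V/F = 0.466
Converged at V/F = 0.466.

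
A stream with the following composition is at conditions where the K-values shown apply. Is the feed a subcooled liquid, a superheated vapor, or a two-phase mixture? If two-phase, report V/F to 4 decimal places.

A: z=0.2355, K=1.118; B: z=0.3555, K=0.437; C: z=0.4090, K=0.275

subcooled liquid

ΣzᵢKᵢ = 0.5311; Σzᵢ/Kᵢ = 2.5114.
Since ΣzᵢKᵢ < 1 the mixture is below its bubble point — single liquid phase.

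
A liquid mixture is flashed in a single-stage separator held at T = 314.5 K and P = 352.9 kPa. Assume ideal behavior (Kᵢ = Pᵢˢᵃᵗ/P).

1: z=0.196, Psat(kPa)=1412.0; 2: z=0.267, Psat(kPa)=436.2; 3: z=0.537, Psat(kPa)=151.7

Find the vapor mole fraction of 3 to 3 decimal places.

y_3 = 0.278

Raoult's law: Kᵢ = Pᵢˢᵃᵗ/P = Pᵢˢᵃᵗ/352.9.
  K_1 = 1412.0/352.9 = 4.00113, K_2 = 436.2/352.9 = 1.23604, K_3 = 151.7/352.9 = 0.42987
Newton–Raphson from ψ = 0.32:
  ψ = 0.320: g = -0.0158, g' = -0.733 → ψ = 0.298
  ψ = 0.298: g = 0.0003, g' = -0.758 → ψ = 0.299
Converged at ψ = 0.299.
Compositions from xᵢ = zᵢ/(1+ψ(Kᵢ−1)), yᵢ = Kᵢxᵢ:
  1: x = 0.103, y = 0.413
  2: x = 0.249, y = 0.308
  3: x = 0.647, y = 0.278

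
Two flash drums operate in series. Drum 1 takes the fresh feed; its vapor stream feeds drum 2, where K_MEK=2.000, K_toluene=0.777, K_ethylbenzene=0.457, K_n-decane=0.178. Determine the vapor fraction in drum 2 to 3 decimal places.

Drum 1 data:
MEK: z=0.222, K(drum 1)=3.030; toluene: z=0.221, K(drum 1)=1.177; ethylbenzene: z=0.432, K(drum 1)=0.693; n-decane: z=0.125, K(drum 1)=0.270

V/F (drum 2) = 0.184

Drum 1:
Let ψ₁ = V/F and solve Σ zᵢ(Kᵢ−1)/(1+ψ₁(Kᵢ−1)) = 0.
Feasibility: ΣzᵢKᵢ = 1.266, Σzᵢ/Kᵢ = 1.347 — both > 1, two phases present.
Newton iteration, ψ₁⁰ = 0.61:
  ψ₁ = 0.610: g = -0.0910, g' = -0.466 → ψ₁ = 0.415
  ψ₁ = 0.415: g = -0.0018, g' = -0.466 → ψ₁ = 0.411
Converged at ψ₁ = 0.411.
Drum-1 compositions:
  MEK: x = 0.121, y = 0.367
  toluene: x = 0.206, y = 0.242
  ethylbenzene: x = 0.494, y = 0.343
  n-decane: x = 0.179, y = 0.048
Drum-2 feed = drum-1 vapor: z₂ = (0.3667, 0.2425, 0.3426, 0.0482).
Drum 2:
Rachford–Rice: g(ψ₂) = Σ zᵢ(Kᵢ−1)/(1+ψ₂(Kᵢ−1)) = 0.
g(0) = ΣzᵢKᵢ − 1 = 0.087 and g(1) = 1 − Σzᵢ/Kᵢ = -0.516, so a root lies in (0, 1).
Iterate (Newton) starting at ψ₂ = 0.62:
  ψ₂ = 0.620: g = -0.1977, g' = -0.521 → ψ₂ = 0.241
  ψ₂ = 0.241: g = -0.0250, g' = -0.436 → ψ₂ = 0.183
  ψ₂ = 0.183: g = 0.0002, g' = -0.445 → ψ₂ = 0.184
Converged at ψ₂ = 0.184.
  MEK: x = 0.310, y = 0.619
  toluene: x = 0.253, y = 0.196
  ethylbenzene: x = 0.381, y = 0.174
  n-decane: x = 0.057, y = 0.010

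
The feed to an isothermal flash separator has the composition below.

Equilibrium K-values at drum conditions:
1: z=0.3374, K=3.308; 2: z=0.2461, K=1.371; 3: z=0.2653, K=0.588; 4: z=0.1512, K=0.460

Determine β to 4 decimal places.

Let β = V/F and solve Σ zᵢ(Kᵢ−1)/(1+β(Kᵢ−1)) = 0.
g(0) = ΣzᵢKᵢ − 1 = 0.6791 and g(1) = 1 − Σzᵢ/Kᵢ = -0.0614, so a root lies in (0, 1).
Newton–Raphson from β = 0.5:
  β = 0.5000: g = 0.18903, g' = -0.5656 → β = 0.8342
  β = 0.8342: g = 0.02081, g' = -0.4803 → β = 0.8775
  β = 0.8775: g = -0.00010, g' = -0.4854 → β = 0.8773
Converged at β = 0.8773.

β = 0.8773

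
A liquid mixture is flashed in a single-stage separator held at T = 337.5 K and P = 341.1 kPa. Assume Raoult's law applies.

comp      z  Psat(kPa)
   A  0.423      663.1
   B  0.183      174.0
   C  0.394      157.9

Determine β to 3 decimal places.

Raoult's law: Kᵢ = Pᵢˢᵃᵗ/P = Pᵢˢᵃᵗ/341.1.
  K_A = 663.1/341.1 = 1.94400, K_B = 174.0/341.1 = 0.51011, K_C = 157.9/341.1 = 0.46291
Material balance + equilibrium reduce to Σ zᵢ(Kᵢ−1)/(1+β(Kᵢ−1)) = 0.
g(0) = ΣzᵢKᵢ − 1 = 0.098 and g(1) = 1 − Σzᵢ/Kᵢ = -0.427, so a root lies in (0, 1).
Newton iteration, β⁰ = 0.5:
  β = 0.500: g = -0.1368, g' = -0.463 → β = 0.205
  β = 0.205: g = -0.0028, g' = -0.462 → β = 0.199
Converged at β = 0.199.

β = 0.199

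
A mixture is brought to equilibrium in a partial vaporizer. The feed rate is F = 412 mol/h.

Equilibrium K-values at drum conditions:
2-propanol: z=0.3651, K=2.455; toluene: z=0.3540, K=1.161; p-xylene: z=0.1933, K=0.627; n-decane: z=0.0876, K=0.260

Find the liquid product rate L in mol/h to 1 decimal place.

L = 56.6 mol/h

Rachford–Rice: g(ψ) = Σ zᵢ(Kᵢ−1)/(1+ψ(Kᵢ−1)) = 0.
g(0) = ΣzᵢKᵢ − 1 = 0.4513 and g(1) = 1 − Σzᵢ/Kᵢ = -0.0988, so a root lies in (0, 1).
Newton iteration, ψ⁰ = 0.5:
  ψ = 0.5000: g = 0.16873, g' = -0.4284 → ψ = 0.8939
  ψ = 0.8939: g = -0.01893, g' = -0.6322 → ψ = 0.8639
  ψ = 0.8639: g = -0.00072, g' = -0.5861 → ψ = 0.8627
Converged at ψ = 0.8627.
Then V = ψ·F = 0.8627·412 = 355.4 mol/h and L = F − V = 56.6 mol/h.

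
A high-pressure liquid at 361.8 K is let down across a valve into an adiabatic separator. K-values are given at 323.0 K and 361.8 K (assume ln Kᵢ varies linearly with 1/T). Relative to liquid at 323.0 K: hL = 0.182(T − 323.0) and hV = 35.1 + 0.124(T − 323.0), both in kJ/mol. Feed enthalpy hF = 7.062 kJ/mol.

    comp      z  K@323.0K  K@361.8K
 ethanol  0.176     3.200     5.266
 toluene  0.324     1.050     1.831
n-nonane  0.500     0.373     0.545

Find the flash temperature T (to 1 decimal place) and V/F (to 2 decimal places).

Adiabatic flash: solve Rachford–Rice at each trial T, then check hF = ψ·hV(T) + (1−ψ)·hL(T).
  T = 323.0 K: K = (3.200, 1.050, 0.373), RR gives ψ = 0.099, H_out = 3.467 kJ/mol
  T = 361.8 K: K = (5.266, 1.831, 0.545), RR gives ψ = 0.749, H_out = 31.653 kJ/mol
  T = 342.4 K: K = (4.163, 1.409, 0.456), RR gives ψ = 0.419, H_out = 17.762 kJ/mol
  T = 332.7 K: K = (3.664, 1.221, 0.414), RR gives ψ = 0.258, H_out = 10.686 kJ/mol
  T = 327.9 K: K = (3.430, 1.135, 0.393), RR gives ψ = 0.179, H_out = 7.137 kJ/mol
  T = 325.4 K: K = (3.312, 1.091, 0.383), RR gives ψ = 0.138, H_out = 5.272 kJ/mol
  T = 326.6 K: K = (3.368, 1.112, 0.388), RR gives ψ = 0.158, H_out = 6.169 kJ/mol
Linear interpolation between T = 326.6 (H_out = 6.169) and T = 327.9 (H_out = 7.137) on hF = 7.062 gives T ≈ 327.8 K, at which ψ = 0.18.

T = 327.8 K, V/F = 0.18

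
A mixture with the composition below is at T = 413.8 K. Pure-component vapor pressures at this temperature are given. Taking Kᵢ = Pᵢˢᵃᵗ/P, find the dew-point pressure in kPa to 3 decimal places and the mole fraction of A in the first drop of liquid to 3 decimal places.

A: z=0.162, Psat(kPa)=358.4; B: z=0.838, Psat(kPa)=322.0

At the dew point ψ → 1, so Σzᵢ/Kᵢ = 1 with Kᵢ = Pᵢˢᵃᵗ/P ⇒ 1/P = Σzᵢ/Pᵢˢᵃᵗ.
1/P = 0.162/358.4 + 0.838/322.0 = 0.003054 ⇒ P = 327.387 kPa
xᵢ = zᵢP/Pᵢˢᵃᵗ ⇒ x_A = 0.162·327.387/358.4 = 0.148

Pdew = 327.387 kPa, x_A = 0.148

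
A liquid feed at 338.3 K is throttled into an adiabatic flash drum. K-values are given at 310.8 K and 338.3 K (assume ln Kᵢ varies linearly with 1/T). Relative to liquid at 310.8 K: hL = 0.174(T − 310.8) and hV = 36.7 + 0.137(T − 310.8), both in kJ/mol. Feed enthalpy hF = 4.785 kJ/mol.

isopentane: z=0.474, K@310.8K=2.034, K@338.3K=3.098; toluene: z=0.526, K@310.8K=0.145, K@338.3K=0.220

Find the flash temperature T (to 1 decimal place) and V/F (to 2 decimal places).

Adiabatic flash: solve Rachford–Rice at each trial T, then check hF = ψ·hV(T) + (1−ψ)·hL(T).
  T = 310.8 K: K = (2.034, 0.145), RR gives ψ = 0.046, H_out = 1.677 kJ/mol
  T = 338.3 K: K = (3.098, 0.220), RR gives ψ = 0.357, H_out = 17.523 kJ/mol
  T = 324.6 K: K = (2.535, 0.180), RR gives ψ = 0.236, H_out = 10.925 kJ/mol
  T = 317.7 K: K = (2.276, 0.162), RR gives ψ = 0.153, H_out = 6.794 kJ/mol
  T = 314.2 K: K = (2.151, 0.153), RR gives ψ = 0.103, H_out = 4.354 kJ/mol
  T = 315.9 K: K = (2.211, 0.158), RR gives ψ = 0.128, H_out = 5.574 kJ/mol
Linear interpolation between T = 314.2 (H_out = 4.354) and T = 315.9 (H_out = 5.574) on hF = 4.785 gives T ≈ 314.8 K, at which ψ = 0.11.

T = 314.8 K, V/F = 0.11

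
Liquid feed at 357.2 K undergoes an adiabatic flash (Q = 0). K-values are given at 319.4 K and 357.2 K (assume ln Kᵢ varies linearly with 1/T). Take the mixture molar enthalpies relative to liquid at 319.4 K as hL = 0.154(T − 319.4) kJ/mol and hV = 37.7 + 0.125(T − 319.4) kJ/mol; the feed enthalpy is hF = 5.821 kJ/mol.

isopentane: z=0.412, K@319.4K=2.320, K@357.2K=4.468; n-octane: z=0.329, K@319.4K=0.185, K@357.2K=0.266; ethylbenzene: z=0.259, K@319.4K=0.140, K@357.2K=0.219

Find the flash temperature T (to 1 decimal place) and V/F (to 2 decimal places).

T = 325.2 K, V/F = 0.13

Adiabatic flash: solve Rachford–Rice at each trial T, then check hF = ψ·hV(T) + (1−ψ)·hL(T).
  T = 319.4 K: K = (2.320, 0.185, 0.140), RR gives ψ = 0.048, H_out = 1.811 kJ/mol
  T = 357.2 K: K = (4.468, 0.266, 0.219), RR gives ψ = 0.376, H_out = 19.590 kJ/mol
  T = 338.3 K: K = (3.279, 0.224, 0.177), RR gives ψ = 0.259, H_out = 12.538 kJ/mol
  T = 328.9 K: K = (2.774, 0.204, 0.158), RR gives ψ = 0.173, H_out = 7.954 kJ/mol
  T = 324.1 K: K = (2.538, 0.194, 0.149), RR gives ψ = 0.117, H_out = 5.106 kJ/mol
  T = 326.5 K: K = (2.654, 0.199, 0.153), RR gives ψ = 0.146, H_out = 6.585 kJ/mol
  T = 325.3 K: K = (2.596, 0.197, 0.151), RR gives ψ = 0.132, H_out = 5.860 kJ/mol
Linear interpolation between T = 324.1 (H_out = 5.106) and T = 325.3 (H_out = 5.860) on hF = 5.821 gives T ≈ 325.2 K, at which ψ = 0.13.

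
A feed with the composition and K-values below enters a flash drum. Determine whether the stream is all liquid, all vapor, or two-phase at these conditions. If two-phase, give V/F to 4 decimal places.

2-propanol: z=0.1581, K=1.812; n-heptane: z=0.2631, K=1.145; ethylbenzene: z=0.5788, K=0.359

ΣzᵢKᵢ = 0.7955; Σzᵢ/Kᵢ = 1.9293.
Since ΣzᵢKᵢ < 1 the mixture is below its bubble point — single liquid phase.

all liquid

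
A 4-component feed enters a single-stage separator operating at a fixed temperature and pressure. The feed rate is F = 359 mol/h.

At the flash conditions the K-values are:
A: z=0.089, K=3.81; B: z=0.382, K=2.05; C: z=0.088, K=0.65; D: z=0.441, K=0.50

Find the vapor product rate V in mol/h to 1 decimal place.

V = 204.8 mol/h

Iterate (Newton) starting at V/F = 0.66:
  V/F = 0.660: g = -0.0446, g' = -0.497 → V/F = 0.570
Converged at V/F = 0.570.
Then V = V/F·F = 0.5704·359 = 204.8 mol/h and L = F − V = 154.2 mol/h.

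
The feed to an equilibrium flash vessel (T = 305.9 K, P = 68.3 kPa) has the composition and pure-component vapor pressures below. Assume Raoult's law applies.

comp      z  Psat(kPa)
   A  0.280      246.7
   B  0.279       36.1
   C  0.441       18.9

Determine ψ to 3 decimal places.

ψ = 0.170

Raoult's law: Kᵢ = Pᵢˢᵃᵗ/P = Pᵢˢᵃᵗ/68.3.
  K_A = 246.7/68.3 = 3.61201, K_B = 36.1/68.3 = 0.52855, K_C = 18.9/68.3 = 0.27672
Iterate (Newton) starting at ψ = 0.38:
  ψ = 0.380: g = -0.2331, g' = -1.012 → ψ = 0.150
  ψ = 0.150: g = 0.0266, g' = -1.349 → ψ = 0.169
  ψ = 0.169: g = 0.0006, g' = -1.291 → ψ = 0.170
Converged at ψ = 0.170.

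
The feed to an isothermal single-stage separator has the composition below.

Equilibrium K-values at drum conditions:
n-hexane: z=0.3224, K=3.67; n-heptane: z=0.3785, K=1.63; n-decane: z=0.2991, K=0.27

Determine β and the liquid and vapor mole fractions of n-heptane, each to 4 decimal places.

Let β = V/F and solve Σ zᵢ(Kᵢ−1)/(1+β(Kᵢ−1)) = 0.
Check two-phase: ΣzᵢKᵢ = 1.8809 > 1 and Σzᵢ/Kᵢ = 1.4278 > 1, so g(0) = 0.8809 > 0 and g(1) = -0.4278 < 0.
Iterate (Newton) starting at β = 0.5:
  β = 0.5000: g = 0.20614, g' = -0.9037 → β = 0.7281
  β = 0.7281: g = -0.01020, g' = -1.0620 → β = 0.7185
  β = 0.7185: g = -0.00008, g' = -1.0460 → β = 0.7184
Converged at β = 0.7184.
Compositions from xᵢ = zᵢ/(1+β(Kᵢ−1)), yᵢ = Kᵢxᵢ:
  n-hexane: x = 0.1105, y = 0.4055
  n-heptane: x = 0.2606, y = 0.4247
  n-decane: x = 0.6290, y = 0.1698

β = 0.7184, x_n-heptane = 0.2606, y_n-heptane = 0.4247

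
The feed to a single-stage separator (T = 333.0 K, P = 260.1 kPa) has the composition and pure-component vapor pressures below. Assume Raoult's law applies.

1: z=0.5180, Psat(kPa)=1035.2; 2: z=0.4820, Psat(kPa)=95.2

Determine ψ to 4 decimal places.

Raoult's law: Kᵢ = Pᵢˢᵃᵗ/P = Pᵢˢᵃᵗ/260.1.
  K_1 = 1035.2/260.1 = 3.980008, K_2 = 95.2/260.1 = 0.366013
Rachford–Rice: g(ψ) = Σ zᵢ(Kᵢ−1)/(1+ψ(Kᵢ−1)) = 0.
g(0) = ΣzᵢKᵢ − 1 = 1.2381 and g(1) = 1 − Σzᵢ/Kᵢ = -0.4470, so a root lies in (0, 1).
Binary case is linear: z₁(K₁−1)(1+ψ(K₂−1)) + z₂(K₂−1)(1+ψ(K₁−1)) = 0
⇒ ψ = [z₁(K₁−1)+z₂(K₂−1)] / [−(K₁−1)(K₂−1)] = 1.23806/1.88929 = 0.6553

ψ = 0.6553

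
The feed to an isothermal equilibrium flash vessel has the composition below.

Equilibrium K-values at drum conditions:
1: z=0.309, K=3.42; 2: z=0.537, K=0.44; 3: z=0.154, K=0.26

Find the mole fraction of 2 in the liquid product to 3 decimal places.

x_2 = 0.616

Let β = V/F and solve Σ zᵢ(Kᵢ−1)/(1+β(Kᵢ−1)) = 0.
Feasibility: ΣzᵢKᵢ = 1.333, Σzᵢ/Kᵢ = 1.903 — both > 1, two phases present.
Iterate (Newton) starting at β = 0.31:
  β = 0.310: g = -0.0845, g' = -0.979 → β = 0.224
  β = 0.224: g = 0.0048, g' = -1.103 → β = 0.228
Converged at β = 0.228.
Compositions from xᵢ = zᵢ/(1+β(Kᵢ−1)), yᵢ = Kᵢxᵢ:
  1: x = 0.199, y = 0.681
  2: x = 0.616, y = 0.271
  3: x = 0.185, y = 0.048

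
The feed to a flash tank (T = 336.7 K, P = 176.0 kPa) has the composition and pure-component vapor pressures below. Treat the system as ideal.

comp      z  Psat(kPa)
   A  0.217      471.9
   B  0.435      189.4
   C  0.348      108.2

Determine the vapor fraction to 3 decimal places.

Raoult's law: Kᵢ = Pᵢˢᵃᵗ/P = Pᵢˢᵃᵗ/176.0.
  K_A = 471.9/176.0 = 2.68125, K_B = 189.4/176.0 = 1.07614, K_C = 108.2/176.0 = 0.61477
Material balance + equilibrium reduce to Σ zᵢ(Kᵢ−1)/(1+ψ(Kᵢ−1)) = 0.
Check two-phase: ΣzᵢKᵢ = 1.264 > 1 and Σzᵢ/Kᵢ = 1.051 > 1, so g(0) = 0.264 > 0 and g(1) = -0.051 < 0.
Newton–Raphson from ψ = 0.59:
  ψ = 0.590: g = 0.0414, g' = -0.243 → ψ = 0.760
  ψ = 0.760: g = 0.0019, g' = -0.224 → ψ = 0.769
Converged at ψ = 0.769.

ψ = 0.769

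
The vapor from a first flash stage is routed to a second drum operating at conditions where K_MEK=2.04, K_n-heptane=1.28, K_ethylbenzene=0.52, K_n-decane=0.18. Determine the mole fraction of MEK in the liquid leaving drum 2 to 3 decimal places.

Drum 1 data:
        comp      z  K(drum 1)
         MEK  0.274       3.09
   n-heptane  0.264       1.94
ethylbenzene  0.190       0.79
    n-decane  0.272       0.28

Drum 1:
Iterate (Newton) starting at ψ₁ = 0.49:
  ψ₁ = 0.490: g = 0.1058, g' = -0.749 → ψ₁ = 0.631
  ψ₁ = 0.631: g = -0.0024, g' = -0.799 → ψ₁ = 0.628
Converged at ψ₁ = 0.628.
Drum-1 compositions:
  MEK: x = 0.118, y = 0.366
  n-heptane: x = 0.166, y = 0.322
  ethylbenzene: x = 0.219, y = 0.173
  n-decane: x = 0.497, y = 0.139
Drum-2 feed = drum-1 vapor: z₂ = (0.3660, 0.3220, 0.1729, 0.1391).
Drum 2:
Newton iteration, ψ₂⁰ = 0.5:
  ψ₂ = 0.500: g = 0.0270, g' = -0.528 → ψ₂ = 0.551
  ψ₂ = 0.551: g = -0.0009, g' = -0.564 → ψ₂ = 0.550
Converged at ψ₂ = 0.550.
  MEK: x = 0.233, y = 0.475
  n-heptane: x = 0.279, y = 0.357
  ethylbenzene: x = 0.235, y = 0.122
  n-decane: x = 0.253, y = 0.046

x_MEK (drum 2) = 0.233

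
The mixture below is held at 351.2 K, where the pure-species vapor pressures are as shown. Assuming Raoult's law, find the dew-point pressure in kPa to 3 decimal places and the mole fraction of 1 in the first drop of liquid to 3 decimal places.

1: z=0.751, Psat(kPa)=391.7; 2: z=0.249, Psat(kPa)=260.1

At the dew point ψ → 1, so Σzᵢ/Kᵢ = 1 with Kᵢ = Pᵢˢᵃᵗ/P ⇒ 1/P = Σzᵢ/Pᵢˢᵃᵗ.
1/P = 0.751/391.7 + 0.249/260.1 = 0.002875 ⇒ P = 347.874 kPa
xᵢ = zᵢP/Pᵢˢᵃᵗ ⇒ x_1 = 0.751·347.874/391.7 = 0.667

Pdew = 347.874 kPa, x_1 = 0.667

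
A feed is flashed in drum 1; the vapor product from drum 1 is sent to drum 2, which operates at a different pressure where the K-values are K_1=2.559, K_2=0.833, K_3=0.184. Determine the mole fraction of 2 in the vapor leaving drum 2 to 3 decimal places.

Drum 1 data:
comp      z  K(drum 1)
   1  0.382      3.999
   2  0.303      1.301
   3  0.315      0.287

y_2 (drum 2) = 0.305

Drum 1:
Material balance + equilibrium reduce to Σ zᵢ(Kᵢ−1)/(1+ψ₁(Kᵢ−1)) = 0.
Feasibility: ΣzᵢKᵢ = 2.012, Σzᵢ/Kᵢ = 1.426 — both > 1, two phases present.
Newton–Raphson from ψ₁ = 0.54:
  ψ₁ = 0.540: g = 0.1506, g' = -0.944 → ψ₁ = 0.699
  ψ₁ = 0.699: g = -0.0029, g' = -1.014 → ψ₁ = 0.697
Converged at ψ₁ = 0.697.
Drum-1 compositions:
  1: x = 0.124, y = 0.495
  2: x = 0.250, y = 0.326
  3: x = 0.626, y = 0.180
Drum-2 feed = drum-1 vapor: z₂ = (0.4945, 0.3259, 0.1796).
Drum 2:
Let ψ₂ = V/F and solve Σ zᵢ(Kᵢ−1)/(1+ψ₂(Kᵢ−1)) = 0.
g(0) = ΣzᵢKᵢ − 1 = 0.570 and g(1) = 1 − Σzᵢ/Kᵢ = -0.561, so a root lies in (0, 1).
Newton–Raphson from ψ₂ = 0.69:
  ψ₂ = 0.690: g = -0.0255, g' = -0.917 → ψ₂ = 0.662
  ψ₂ = 0.662: g = -0.0007, g' = -0.868 → ψ₂ = 0.661
Converged at ψ₂ = 0.661.
  1: x = 0.243, y = 0.623
  2: x = 0.366, y = 0.305
  3: x = 0.390, y = 0.072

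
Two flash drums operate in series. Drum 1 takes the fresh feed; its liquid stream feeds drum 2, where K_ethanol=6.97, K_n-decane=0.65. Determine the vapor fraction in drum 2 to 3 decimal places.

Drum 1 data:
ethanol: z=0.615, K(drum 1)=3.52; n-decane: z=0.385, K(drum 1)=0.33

Drum 1:
Let ψ₁ = V/F and solve Σ zᵢ(Kᵢ−1)/(1+ψ₁(Kᵢ−1)) = 0.
g(0) = ΣzᵢKᵢ − 1 = 1.292 and g(1) = 1 − Σzᵢ/Kᵢ = -0.341, so a root lies in (0, 1).
Binary case is linear: z₁(K₁−1)(1+ψ₁(K₂−1)) + z₂(K₂−1)(1+ψ₁(K₁−1)) = 0
⇒ ψ₁ = [z₁(K₁−1)+z₂(K₂−1)] / [−(K₁−1)(K₂−1)] = 1.2919/1.6884 = 0.765
Drum-1 compositions:
  ethanol: x = 0.210, y = 0.739
  n-decane: x = 0.790, y = 0.261
Drum-2 feed = drum-1 liquid: z₂ = (0.2100, 0.7900).
Drum 2:
Binary case is linear: z₁(K₁−1)(1+ψ₂(K₂−1)) + z₂(K₂−1)(1+ψ₂(K₁−1)) = 0
⇒ ψ₂ = [z₁(K₁−1)+z₂(K₂−1)] / [−(K₁−1)(K₂−1)] = 0.9774/2.0895 = 0.468
  ethanol: x = 0.055, y = 0.386
  n-decane: x = 0.945, y = 0.614

V/F (drum 2) = 0.468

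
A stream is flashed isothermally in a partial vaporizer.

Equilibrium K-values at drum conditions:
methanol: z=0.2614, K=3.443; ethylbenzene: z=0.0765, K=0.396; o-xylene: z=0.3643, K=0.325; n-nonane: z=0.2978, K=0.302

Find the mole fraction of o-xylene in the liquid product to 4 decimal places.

Rachford–Rice: g(ψ) = Σ zᵢ(Kᵢ−1)/(1+ψ(Kᵢ−1)) = 0.
g(0) = ΣzᵢKᵢ − 1 = 0.1386 and g(1) = 1 − Σzᵢ/Kᵢ = -1.3761, so a root lies in (0, 1).
Newton–Raphson from ψ = 0.5:
  ψ = 0.5000: g = -0.46921, g' = -1.0939 → ψ = 0.0711
  ψ = 0.0711: g = 0.01882, g' = -1.5068 → ψ = 0.0836
  ψ = 0.0836: g = 0.00032, g' = -1.4569 → ψ = 0.0838
Converged at ψ = 0.0838.
Compositions from xᵢ = zᵢ/(1+ψ(Kᵢ−1)), yᵢ = Kᵢxᵢ:
  methanol: x = 0.2170, y = 0.7471
  ethylbenzene: x = 0.0806, y = 0.0319
  o-xylene: x = 0.3861, y = 0.1255
  n-nonane: x = 0.3163, y = 0.0955

x_o-xylene = 0.3861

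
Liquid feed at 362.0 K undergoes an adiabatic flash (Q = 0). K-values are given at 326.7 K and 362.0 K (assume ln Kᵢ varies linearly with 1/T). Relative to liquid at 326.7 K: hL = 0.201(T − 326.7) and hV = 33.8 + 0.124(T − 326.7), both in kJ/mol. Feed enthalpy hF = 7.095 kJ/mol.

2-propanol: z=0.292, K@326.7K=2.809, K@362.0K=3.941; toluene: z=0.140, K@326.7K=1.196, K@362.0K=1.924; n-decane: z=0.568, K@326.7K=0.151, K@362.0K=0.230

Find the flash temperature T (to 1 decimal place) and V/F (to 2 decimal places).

T = 338.1 K, V/F = 0.15

Adiabatic flash: solve Rachford–Rice at each trial T, then check hF = ψ·hV(T) + (1−ψ)·hL(T).
  T = 326.7 K: K = (2.809, 1.196, 0.151), RR gives ψ = 0.056, H_out = 1.906 kJ/mol
  T = 362.0 K: K = (3.941, 1.924, 0.230), RR gives ψ = 0.292, H_out = 16.164 kJ/mol
  T = 344.4 K: K = (3.358, 1.537, 0.188), RR gives ψ = 0.189, H_out = 9.689 kJ/mol
  T = 335.5 K: K = (3.077, 1.359, 0.169), RR gives ψ = 0.127, H_out = 5.984 kJ/mol
  T = 339.9 K: K = (3.215, 1.445, 0.179), RR gives ψ = 0.159, H_out = 7.860 kJ/mol
  T = 337.7 K: K = (3.145, 1.402, 0.174), RR gives ψ = 0.143, H_out = 6.934 kJ/mol
Linear interpolation between T = 337.7 (H_out = 6.934) and T = 339.9 (H_out = 7.860) on hF = 7.095 gives T ≈ 338.1 K, at which ψ = 0.15.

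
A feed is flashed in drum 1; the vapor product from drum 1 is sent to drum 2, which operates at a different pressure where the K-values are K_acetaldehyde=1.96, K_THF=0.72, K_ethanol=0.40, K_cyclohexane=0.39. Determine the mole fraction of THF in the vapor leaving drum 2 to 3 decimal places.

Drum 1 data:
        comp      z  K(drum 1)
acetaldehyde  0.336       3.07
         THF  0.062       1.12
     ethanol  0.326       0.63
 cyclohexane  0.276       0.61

Drum 1:
Let ψ₁ = V/F and solve Σ zᵢ(Kᵢ−1)/(1+ψ₁(Kᵢ−1)) = 0.
Feasibility: ΣzᵢKᵢ = 1.475, Σzᵢ/Kᵢ = 1.135 — both > 1, two phases present.
Newton iteration, ψ₁⁰ = 0.6:
  ψ₁ = 0.600: g = 0.0216, g' = -0.432 → ψ₁ = 0.650
  ψ₁ = 0.650: g = 0.0004, g' = -0.415 → ψ₁ = 0.651
Converged at ψ₁ = 0.651.
Drum-1 compositions:
  acetaldehyde: x = 0.143, y = 0.439
  THF: x = 0.058, y = 0.064
  ethanol: x = 0.429, y = 0.271
  cyclohexane: x = 0.370, y = 0.226
Drum-2 feed = drum-1 vapor: z₂ = (0.4394, 0.0644, 0.2706, 0.2257).
Drum 2:
Newton–Raphson from ψ₂ = 0.55:
  ψ₂ = 0.550: g = -0.1947, g' = -0.588 → ψ₂ = 0.219
  ψ₂ = 0.219: g = -0.0163, g' = -0.523 → ψ₂ = 0.188
Converged at ψ₂ = 0.188.
  acetaldehyde: x = 0.372, y = 0.730
  THF: x = 0.068, y = 0.049
  ethanol: x = 0.305, y = 0.122
  cyclohexane: x = 0.255, y = 0.099

y_THF (drum 2) = 0.049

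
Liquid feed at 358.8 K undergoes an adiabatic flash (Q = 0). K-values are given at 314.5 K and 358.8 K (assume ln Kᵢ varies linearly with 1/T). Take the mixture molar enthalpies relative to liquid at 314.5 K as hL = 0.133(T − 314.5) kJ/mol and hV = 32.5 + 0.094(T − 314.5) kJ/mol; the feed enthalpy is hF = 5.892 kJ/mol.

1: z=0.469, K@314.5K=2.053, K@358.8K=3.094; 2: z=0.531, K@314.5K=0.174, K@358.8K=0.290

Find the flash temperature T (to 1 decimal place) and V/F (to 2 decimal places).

Adiabatic flash: solve Rachford–Rice at each trial T, then check hF = ψ·hV(T) + (1−ψ)·hL(T).
  T = 314.5 K: K = (2.053, 0.174), RR gives ψ = 0.064, H_out = 2.065 kJ/mol
  T = 358.8 K: K = (3.094, 0.290), RR gives ψ = 0.407, H_out = 18.416 kJ/mol
  T = 336.6 K: K = (2.553, 0.228), RR gives ψ = 0.266, H_out = 11.352 kJ/mol
  T = 325.6 K: K = (2.299, 0.200), RR gives ψ = 0.178, H_out = 7.178 kJ/mol
  T = 320.1 K: K = (2.176, 0.187), RR gives ψ = 0.125, H_out = 4.791 kJ/mol
  T = 322.9 K: K = (2.238, 0.194), RR gives ψ = 0.153, H_out = 6.037 kJ/mol
  T = 321.5 K: K = (2.207, 0.190), RR gives ψ = 0.139, H_out = 5.422 kJ/mol
Linear interpolation between T = 321.5 (H_out = 5.422) and T = 322.9 (H_out = 6.037) on hF = 5.892 gives T ≈ 322.6 K, at which ψ = 0.15.

T = 322.6 K, V/F = 0.15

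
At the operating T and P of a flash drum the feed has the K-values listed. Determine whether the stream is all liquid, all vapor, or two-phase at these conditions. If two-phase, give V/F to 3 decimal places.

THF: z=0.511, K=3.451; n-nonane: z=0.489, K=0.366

two-phase, V/F = 0.606

ΣzᵢKᵢ = 1.942; Σzᵢ/Kᵢ = 1.484.
Both exceed 1, so a two-phase solution exists.
Let ψ = V/F and solve Σ zᵢ(Kᵢ−1)/(1+ψ(Kᵢ−1)) = 0.
Binary case is linear: z₁(K₁−1)(1+ψ(K₂−1)) + z₂(K₂−1)(1+ψ(K₁−1)) = 0
⇒ ψ = [z₁(K₁−1)+z₂(K₂−1)] / [−(K₁−1)(K₂−1)] = 0.9424/1.5539 = 0.606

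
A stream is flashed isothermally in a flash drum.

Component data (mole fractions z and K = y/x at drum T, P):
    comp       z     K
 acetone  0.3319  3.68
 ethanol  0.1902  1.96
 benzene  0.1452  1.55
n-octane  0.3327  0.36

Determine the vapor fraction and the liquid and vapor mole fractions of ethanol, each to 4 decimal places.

ψ = 0.8060, x_ethanol = 0.1072, y_ethanol = 0.2102

Material balance + equilibrium reduce to Σ zᵢ(Kᵢ−1)/(1+ψ(Kᵢ−1)) = 0.
Check two-phase: ΣzᵢKᵢ = 1.9390 > 1 and Σzᵢ/Kᵢ = 1.2051 > 1, so g(0) = 0.9390 > 0 and g(1) = -0.2051 < 0.
Iterate (Newton) starting at ψ = 0.5:
  ψ = 0.5000: g = 0.25300, g' = -0.8371 → ψ = 0.8022
  ψ = 0.8022: g = 0.00333, g' = -0.8929 → ψ = 0.8060
Converged at ψ = 0.8060.
Compositions from xᵢ = zᵢ/(1+ψ(Kᵢ−1)), yᵢ = Kᵢxᵢ:
  acetone: x = 0.1050, y = 0.3865
  ethanol: x = 0.1072, y = 0.2102
  benzene: x = 0.1006, y = 0.1559
  n-octane: x = 0.6871, y = 0.2474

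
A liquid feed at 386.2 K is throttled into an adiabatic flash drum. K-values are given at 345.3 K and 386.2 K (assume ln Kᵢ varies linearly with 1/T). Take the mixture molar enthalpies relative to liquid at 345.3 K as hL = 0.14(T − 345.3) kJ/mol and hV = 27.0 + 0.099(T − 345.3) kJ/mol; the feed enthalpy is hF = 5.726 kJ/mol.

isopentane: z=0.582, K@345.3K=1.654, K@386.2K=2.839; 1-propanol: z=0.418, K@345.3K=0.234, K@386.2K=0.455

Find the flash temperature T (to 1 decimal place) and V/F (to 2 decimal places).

Adiabatic flash: solve Rachford–Rice at each trial T, then check hF = ψ·hV(T) + (1−ψ)·hL(T).
  T = 345.3 K: K = (1.654, 0.234), RR gives ψ = 0.121, H_out = 3.257 kJ/mol
  T = 386.2 K: K = (2.839, 0.455), RR gives ψ = 0.841, H_out = 27.012 kJ/mol
  T = 365.8 K: K = (2.201, 0.333), RR gives ψ = 0.524, H_out = 16.583 kJ/mol
  T = 355.6 K: K = (1.917, 0.281), RR gives ψ = 0.353, H_out = 10.836 kJ/mol
  T = 350.5 K: K = (1.784, 0.257), RR gives ψ = 0.250, H_out = 7.425 kJ/mol
  T = 347.9 K: K = (1.718, 0.245), RR gives ψ = 0.189, H_out = 5.451 kJ/mol
  T = 349.2 K: K = (1.751, 0.251), RR gives ψ = 0.220, H_out = 6.462 kJ/mol
  T = 348.5 K: K = (1.733, 0.248), RR gives ψ = 0.204, H_out = 5.924 kJ/mol
Linear interpolation between T = 347.9 (H_out = 5.451) and T = 348.5 (H_out = 5.924) on hF = 5.726 gives T ≈ 348.2 K, at which ψ = 0.20.

T = 348.2 K, V/F = 0.20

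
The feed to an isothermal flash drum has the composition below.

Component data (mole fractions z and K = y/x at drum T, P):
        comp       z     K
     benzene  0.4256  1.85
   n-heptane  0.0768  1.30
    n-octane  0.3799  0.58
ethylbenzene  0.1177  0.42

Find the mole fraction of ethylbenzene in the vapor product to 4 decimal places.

y_ethylbenzene = 0.0658

Rachford–Rice: g(ψ) = Σ zᵢ(Kᵢ−1)/(1+ψ(Kᵢ−1)) = 0.
g(0) = ΣzᵢKᵢ − 1 = 0.1570 and g(1) = 1 − Σzᵢ/Kᵢ = -0.2244, so a root lies in (0, 1).
Newton–Raphson from ψ = 0.5:
  ψ = 0.5000: g = -0.02422, g' = -0.3426 → ψ = 0.4293
  ψ = 0.4293: g = -0.00010, g' = -0.3404 → ψ = 0.4290
Converged at ψ = 0.4290.
Compositions from xᵢ = zᵢ/(1+ψ(Kᵢ−1)), yᵢ = Kᵢxᵢ:
  benzene: x = 0.3119, y = 0.5770
  n-heptane: x = 0.0680, y = 0.0885
  n-octane: x = 0.4634, y = 0.2688
  ethylbenzene: x = 0.1567, y = 0.0658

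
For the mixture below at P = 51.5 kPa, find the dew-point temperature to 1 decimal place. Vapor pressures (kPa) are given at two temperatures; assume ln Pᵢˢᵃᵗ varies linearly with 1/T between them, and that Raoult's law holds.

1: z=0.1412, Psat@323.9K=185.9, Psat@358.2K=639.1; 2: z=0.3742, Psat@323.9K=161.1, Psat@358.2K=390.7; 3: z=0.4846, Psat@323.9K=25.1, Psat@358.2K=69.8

Dew-point temperature: Σzᵢ·P/Pᵢˢᵃᵗ(T) = 1. Interpolate ln Pᵢˢᵃᵗ = aᵢ + bᵢ/T.
  T = 323.9 K: ΣzᵢP/Pᵢˢᵃᵗ = 1.1530
  T = 358.2 K: ΣzᵢP/Pᵢˢᵃᵗ = 0.4183
  T = 341.0 K: ΣzᵢP/Pᵢˢᵃᵗ = 0.6777
  T = 332.4 K: ΣzᵢP/Pᵢˢᵃᵗ = 0.8792
  T = 328.1 K: ΣzᵢP/Pᵢˢᵃᵗ = 1.0067
  T = 330.2 K: ΣzᵢP/Pᵢˢᵃᵗ = 0.9418
Interpolating between 328.1 K and 330.2 K gives T ≈ 328.3 K.

T = 328.3 K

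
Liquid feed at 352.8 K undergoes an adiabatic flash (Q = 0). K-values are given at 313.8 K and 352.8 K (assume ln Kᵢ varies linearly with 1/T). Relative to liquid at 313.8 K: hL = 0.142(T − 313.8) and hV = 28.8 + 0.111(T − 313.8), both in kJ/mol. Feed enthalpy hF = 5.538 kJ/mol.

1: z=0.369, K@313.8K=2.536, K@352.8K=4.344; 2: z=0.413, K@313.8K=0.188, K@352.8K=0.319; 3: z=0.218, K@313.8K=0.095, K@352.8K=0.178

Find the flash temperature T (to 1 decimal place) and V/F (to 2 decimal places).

T = 325.1 K, V/F = 0.14

Adiabatic flash: solve Rachford–Rice at each trial T, then check hF = ψ·hV(T) + (1−ψ)·hL(T).
  T = 313.8 K: K = (2.536, 0.188, 0.095), RR gives ψ = 0.026, H_out = 0.757 kJ/mol
  T = 352.8 K: K = (4.344, 0.319, 0.178), RR gives ψ = 0.316, H_out = 14.248 kJ/mol
  T = 333.3 K: K = (3.372, 0.249, 0.132), RR gives ψ = 0.200, H_out = 8.401 kJ/mol
  T = 323.6 K: K = (2.939, 0.217, 0.113), RR gives ψ = 0.125, H_out = 4.955 kJ/mol
  T = 328.5 K: K = (3.153, 0.233, 0.122), RR gives ψ = 0.165, H_out = 6.761 kJ/mol
  T = 326.1 K: K = (3.047, 0.225, 0.118), RR gives ψ = 0.146, H_out = 5.895 kJ/mol
  T = 324.9 K: K = (2.995, 0.221, 0.115), RR gives ψ = 0.136, H_out = 5.449 kJ/mol
Linear interpolation between T = 324.9 (H_out = 5.449) and T = 326.1 (H_out = 5.895) on hF = 5.538 gives T ≈ 325.1 K, at which ψ = 0.14.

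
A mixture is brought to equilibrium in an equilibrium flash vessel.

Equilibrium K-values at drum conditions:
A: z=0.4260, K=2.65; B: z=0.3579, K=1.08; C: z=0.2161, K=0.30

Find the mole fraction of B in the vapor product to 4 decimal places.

Material balance + equilibrium reduce to Σ zᵢ(Kᵢ−1)/(1+ψ(Kᵢ−1)) = 0.
g(0) = ΣzᵢKᵢ − 1 = 0.5803 and g(1) = 1 − Σzᵢ/Kᵢ = -0.2125, so a root lies in (0, 1).
Iterate (Newton) starting at ψ = 0.61:
  ψ = 0.6100: g = 0.11361, g' = -0.6127 → ψ = 0.7954
  ψ = 0.7954: g = -0.01044, g' = -0.7580 → ψ = 0.7817
  ψ = 0.7817: g = -0.00013, g' = -0.7396 → ψ = 0.7815
Converged at ψ = 0.7815.
Compositions from xᵢ = zᵢ/(1+ψ(Kᵢ−1)), yᵢ = Kᵢxᵢ:
  A: x = 0.1861, y = 0.4931
  B: x = 0.3368, y = 0.3638
  C: x = 0.4771, y = 0.1431

y_B = 0.3638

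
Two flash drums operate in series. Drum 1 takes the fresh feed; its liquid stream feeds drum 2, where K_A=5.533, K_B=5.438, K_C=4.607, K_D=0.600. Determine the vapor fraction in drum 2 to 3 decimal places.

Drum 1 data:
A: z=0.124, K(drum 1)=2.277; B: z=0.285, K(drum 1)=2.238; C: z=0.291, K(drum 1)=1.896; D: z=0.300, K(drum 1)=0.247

Drum 1:
Iterate (Newton) starting at ψ₁ = 0.64:
  ψ₁ = 0.640: g = 0.0137, g' = -0.925 → ψ₁ = 0.655
Converged at ψ₁ = 0.655.
Drum-1 compositions:
  A: x = 0.068, y = 0.154
  B: x = 0.157, y = 0.352
  C: x = 0.183, y = 0.348
  D: x = 0.592, y = 0.146
Drum-2 feed = drum-1 liquid: z₂ = (0.0675, 0.1574, 0.1834, 0.5916).
Drum 2:
Rachford–Rice: g(ψ₂) = Σ zᵢ(Kᵢ−1)/(1+ψ₂(Kᵢ−1)) = 0.
g(0) = ΣzᵢKᵢ − 1 = 1.430 and g(1) = 1 − Σzᵢ/Kᵢ = -0.067, so a root lies in (0, 1).
Newton iteration, ψ₂⁰ = 0.5:
  ψ₂ = 0.500: g = 0.2509, g' = -0.881 → ψ₂ = 0.785
  ψ₂ = 0.785: g = 0.0507, g' = -0.585 → ψ₂ = 0.872
  ψ₂ = 0.872: g = 0.0017, g' = -0.550 → ψ₂ = 0.875
Converged at ψ₂ = 0.875.
  A: x = 0.014, y = 0.075
  B: x = 0.032, y = 0.175
  C: x = 0.044, y = 0.203
  D: x = 0.910, y = 0.546

V/F (drum 2) = 0.875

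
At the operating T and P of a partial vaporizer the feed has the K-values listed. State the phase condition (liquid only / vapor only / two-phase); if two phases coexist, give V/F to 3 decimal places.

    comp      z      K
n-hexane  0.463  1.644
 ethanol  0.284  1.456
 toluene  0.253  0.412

two-phase, V/F = 0.825

ΣzᵢKᵢ = 1.279; Σzᵢ/Kᵢ = 1.091.
Both exceed 1, so a two-phase solution exists.
Let ψ = V/F and solve Σ zᵢ(Kᵢ−1)/(1+ψ(Kᵢ−1)) = 0.
Newton iteration, ψ⁰ = 0.5:
  ψ = 0.500: g = 0.1203, g' = -0.325 → ψ = 0.871
  ψ = 0.871: g = -0.0211, g' = -0.476 → ψ = 0.826
  ψ = 0.826: g = -0.0007, g' = -0.444 → ψ = 0.825
Converged at ψ = 0.825.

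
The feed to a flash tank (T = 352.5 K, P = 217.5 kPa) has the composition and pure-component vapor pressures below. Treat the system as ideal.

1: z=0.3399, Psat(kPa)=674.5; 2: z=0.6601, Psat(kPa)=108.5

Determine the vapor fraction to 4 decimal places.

Raoult's law: Kᵢ = Pᵢˢᵃᵗ/P = Pᵢˢᵃᵗ/217.5.
  K_1 = 674.5/217.5 = 3.101149, K_2 = 108.5/217.5 = 0.498851
Material balance + equilibrium reduce to Σ zᵢ(Kᵢ−1)/(1+ψ(Kᵢ−1)) = 0.
Feasibility: ΣzᵢKᵢ = 1.3834, Σzᵢ/Kᵢ = 1.4328 — both > 1, two phases present.
Newton–Raphson from ψ = 0.5:
  ψ = 0.5000: g = -0.09313, g' = -0.6521 → ψ = 0.3572
  ψ = 0.3572: g = 0.00506, g' = -0.7357 → ψ = 0.3641
Converged at ψ = 0.3641.

ψ = 0.3641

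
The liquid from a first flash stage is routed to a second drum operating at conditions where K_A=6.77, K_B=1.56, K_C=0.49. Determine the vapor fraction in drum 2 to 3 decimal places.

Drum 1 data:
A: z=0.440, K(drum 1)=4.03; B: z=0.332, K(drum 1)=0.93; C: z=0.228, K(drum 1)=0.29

V/F (drum 2) = 0.485

Drum 1:
Material balance + equilibrium reduce to Σ zᵢ(Kᵢ−1)/(1+ψ₁(Kᵢ−1)) = 0.
Check two-phase: ΣzᵢKᵢ = 2.148 > 1 and Σzᵢ/Kᵢ = 1.252 > 1, so g(0) = 1.148 > 0 and g(1) = -0.252 < 0.
Newton iteration, ψ₁⁰ = 0.42:
  ψ₁ = 0.420: g = 0.3320, g' = -1.017 → ψ₁ = 0.746
  ψ₁ = 0.746: g = 0.0398, g' = -0.902 → ψ₁ = 0.791
  ψ₁ = 0.791: g = -0.0010, g' = -0.949 → ψ₁ = 0.790
Converged at ψ₁ = 0.790.
Drum-1 compositions:
  A: x = 0.130, y = 0.523
  B: x = 0.351, y = 0.327
  C: x = 0.519, y = 0.150
Drum-2 feed = drum-1 liquid: z₂ = (0.1297, 0.3514, 0.5189).
Drum 2:
Material balance + equilibrium reduce to Σ zᵢ(Kᵢ−1)/(1+ψ₂(Kᵢ−1)) = 0.
Check two-phase: ΣzᵢKᵢ = 1.681 > 1 and Σzᵢ/Kᵢ = 1.303 > 1, so g(0) = 0.681 > 0 and g(1) = -0.303 < 0.
Newton–Raphson from ψ₂ = 0.5:
  ψ₂ = 0.500: g = -0.0088, g' = -0.597 → ψ₂ = 0.485
Converged at ψ₂ = 0.485.
  A: x = 0.034, y = 0.231
  B: x = 0.276, y = 0.431
  C: x = 0.690, y = 0.338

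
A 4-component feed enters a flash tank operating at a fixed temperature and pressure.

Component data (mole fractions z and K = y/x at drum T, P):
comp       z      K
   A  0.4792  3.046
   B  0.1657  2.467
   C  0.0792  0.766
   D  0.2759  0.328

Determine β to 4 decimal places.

Let β = V/F and solve Σ zᵢ(Kᵢ−1)/(1+β(Kᵢ−1)) = 0.
Check two-phase: ΣzᵢKᵢ = 2.0196 > 1 and Σzᵢ/Kᵢ = 1.1690 > 1, so g(0) = 1.0196 > 0 and g(1) = -0.1690 < 0.
Iterate (Newton) starting at β = 0.66:
  β = 0.6600: g = 0.18556, g' = -0.8636 → β = 0.8749
  β = 0.8749: g = -0.01535, g' = -1.0666 → β = 0.8605
  β = 0.8605: g = -0.00019, g' = -1.0401 → β = 0.8603
Converged at β = 0.8603.

β = 0.8603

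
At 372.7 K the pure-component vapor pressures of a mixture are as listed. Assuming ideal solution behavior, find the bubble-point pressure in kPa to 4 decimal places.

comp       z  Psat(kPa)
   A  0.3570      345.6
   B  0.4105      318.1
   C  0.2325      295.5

Pbub = 322.6630 kPa

At the bubble point ψ → 0, so ΣzᵢKᵢ = 1 with Kᵢ = Pᵢˢᵃᵗ/P ⇒ P = ΣzᵢPᵢˢᵃᵗ.
P = 0.3570·345.6 + 0.4105·318.1 + 0.2325·295.5 = 322.6630 kPa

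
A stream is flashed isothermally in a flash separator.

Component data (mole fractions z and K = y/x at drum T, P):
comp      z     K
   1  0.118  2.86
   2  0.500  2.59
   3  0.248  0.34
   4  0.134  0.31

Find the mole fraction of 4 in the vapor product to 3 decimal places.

Rachford–Rice: g(ψ) = Σ zᵢ(Kᵢ−1)/(1+ψ(Kᵢ−1)) = 0.
g(0) = ΣzᵢKᵢ − 1 = 0.758 and g(1) = 1 − Σzᵢ/Kᵢ = -0.396, so a root lies in (0, 1).
Iterate (Newton) starting at ψ = 0.39:
  ψ = 0.390: g = 0.2710, g' = -0.934 → ψ = 0.680
  ψ = 0.680: g = 0.0076, g' = -0.954 → ψ = 0.688
Converged at ψ = 0.688.
Compositions from xᵢ = zᵢ/(1+ψ(Kᵢ−1)), yᵢ = Kᵢxᵢ:
  1: x = 0.052, y = 0.148
  2: x = 0.239, y = 0.618
  3: x = 0.454, y = 0.154
  4: x = 0.255, y = 0.079

y_4 = 0.079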